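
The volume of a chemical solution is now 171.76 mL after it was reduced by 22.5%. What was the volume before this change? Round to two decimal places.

The overall multiplier applied was 0.775.
So the original volume was 171.76 ÷ 0.775 ≈ 221.63 mL.

221.63 mL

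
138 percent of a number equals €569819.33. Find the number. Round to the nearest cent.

€412912.56

€569819.33 ÷ 1.38 ≈ €412912.56.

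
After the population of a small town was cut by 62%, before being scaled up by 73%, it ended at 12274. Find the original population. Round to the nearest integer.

18671

The overall multiplier applied was 0.38 × 1.73 = 0.6574.
So the original population was 12274 ÷ 0.6574 ≈ 18671.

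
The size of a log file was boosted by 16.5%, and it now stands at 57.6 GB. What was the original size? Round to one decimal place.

The overall multiplier applied was 1.165.
So the original size was 57.6 ÷ 1.165 ≈ 49.4 GB.

49.4 GB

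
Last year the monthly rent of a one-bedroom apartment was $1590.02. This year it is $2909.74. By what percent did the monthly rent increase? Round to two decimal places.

Change: $2909.74 − $1590.02 = $1319.72.
Relative to the original: $1319.72 ÷ $1590.02 ≈ 83.00%.
So the monthly rent increased by 83.00%.

83.00%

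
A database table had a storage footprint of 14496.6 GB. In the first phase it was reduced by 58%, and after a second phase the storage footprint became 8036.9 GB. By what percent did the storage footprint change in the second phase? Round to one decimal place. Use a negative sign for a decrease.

32.0%

After the first phase: 14496.6 × 0.42 = 6088.572.
Second-phase multiplier: 8036.9 ÷ 6088.572 ≈ 1.32.
That is a change of 32.0%.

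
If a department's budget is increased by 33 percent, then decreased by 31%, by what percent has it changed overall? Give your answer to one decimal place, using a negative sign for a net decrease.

-8.2%

A 33% increase multiplies by 1.33.
Then a 31% decrease: 1.33 × 0.69 = 0.9177.
Overall factor 0.9177, i.e. -8.2%.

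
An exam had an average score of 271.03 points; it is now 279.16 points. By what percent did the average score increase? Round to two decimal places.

Change: 279.16 − 271.03 = 8.13.
Relative to the original: 8.13 ÷ 271.03 ≈ 3.00%.
So the average score increased by 3.00%.

3.00%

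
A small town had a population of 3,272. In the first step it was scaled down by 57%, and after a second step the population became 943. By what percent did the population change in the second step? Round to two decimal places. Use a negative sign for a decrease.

After the first step: 3,272 × 0.43 = 1406.96.
Second-step multiplier: 943 ÷ 1406.96 ≈ 0.670239.
That is a change of -32.98%.

-32.98%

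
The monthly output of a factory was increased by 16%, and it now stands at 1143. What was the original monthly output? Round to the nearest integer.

985

The overall multiplier applied was 1.16.
So the original monthly output was 1143 ÷ 1.16 ≈ 985.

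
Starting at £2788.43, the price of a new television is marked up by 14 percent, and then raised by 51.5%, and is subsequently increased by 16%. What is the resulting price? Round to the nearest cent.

Each change multiplies by a factor: 1.14 × 1.515 × 1.16 = 2.003436.
£2788.43 × 2.003436 = £5586.44104548 ≈ £5586.44.

£5586.44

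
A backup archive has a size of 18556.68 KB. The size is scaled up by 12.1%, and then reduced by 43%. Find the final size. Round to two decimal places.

11857.16 KB

Each change multiplies by a factor: 1.121 × 0.57 = 0.63897.
18556.68 × 0.63897 = 11857.1618196 ≈ 11857.16.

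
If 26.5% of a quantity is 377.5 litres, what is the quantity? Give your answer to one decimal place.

1,424.5 litres

377.5 litres ÷ 0.265 ≈ 1,424.5 litres.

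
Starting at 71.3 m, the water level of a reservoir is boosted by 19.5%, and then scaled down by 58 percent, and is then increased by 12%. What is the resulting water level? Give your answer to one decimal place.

19.5% increase: 71.3 × 1.195 = 85.2035.
Apply the 58% decrease: 85.2035 × 0.42 = 35.78547.
After the 12% increase: 35.78547 × 1.12 = 40.0797264 ≈ 40.1.

40.1 m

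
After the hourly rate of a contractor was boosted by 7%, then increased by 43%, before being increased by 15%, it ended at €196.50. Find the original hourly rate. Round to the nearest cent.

€111.67

Undoing the 15% increase: €196.50 ÷ 1.15 ≈ €170.869565.
Undoing the 43% increase: €170.869565 ÷ 1.43 ≈ €119.489206.
Undoing the 7% increase: €119.489206 ÷ 1.07 ≈ €111.67.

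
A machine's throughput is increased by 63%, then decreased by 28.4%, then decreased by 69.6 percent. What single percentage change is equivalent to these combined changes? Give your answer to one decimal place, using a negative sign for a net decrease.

The combined multiplier is 1.63 × 0.716 × 0.304 = 0.35479232.
That corresponds to a decrease of 64.5%.

-64.5%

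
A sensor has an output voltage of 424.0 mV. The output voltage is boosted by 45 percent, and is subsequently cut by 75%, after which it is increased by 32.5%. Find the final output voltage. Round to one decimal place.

Apply the 45% increase: 424.0 × 1.45 = 614.8.
75% decrease: 614.8 × 0.25 = 153.7.
32.5% increase: 153.7 × 1.325 = 203.6525 ≈ 203.7.

203.7 mV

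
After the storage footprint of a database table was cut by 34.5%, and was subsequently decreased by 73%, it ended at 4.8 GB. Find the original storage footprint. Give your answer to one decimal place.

Undoing the 73% decrease: 4.8 ÷ 0.27 ≈ 17.777778.
Undoing the 34.5% decrease: 17.777778 ÷ 0.655 ≈ 27.1 GB.

27.1 GB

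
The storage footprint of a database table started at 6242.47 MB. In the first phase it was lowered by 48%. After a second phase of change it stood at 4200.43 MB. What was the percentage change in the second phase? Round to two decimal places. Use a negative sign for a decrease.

After the first phase: 6242.47 × 0.52 = 3246.0844.
Second-phase multiplier: 4200.43 ÷ 3246.0844 ≈ 1.293999.
That is a change of 29.40%.

29.40%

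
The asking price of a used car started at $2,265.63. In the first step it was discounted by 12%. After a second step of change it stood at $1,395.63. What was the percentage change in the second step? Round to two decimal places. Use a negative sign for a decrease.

After the first step: $2,265.63 × 0.88 = $1993.7544.
Second-step multiplier: $1,395.63 ÷ $1993.7544 ≈ 0.700001.
That is a change of -30.00%.

-30.00%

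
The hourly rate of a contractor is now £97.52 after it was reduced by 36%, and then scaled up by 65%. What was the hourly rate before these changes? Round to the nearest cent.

Undoing the 65% increase: £97.52 ÷ 1.65 ≈ £59.10303.
Undoing the 36% decrease: £59.10303 ÷ 0.64 ≈ £92.35.

£92.35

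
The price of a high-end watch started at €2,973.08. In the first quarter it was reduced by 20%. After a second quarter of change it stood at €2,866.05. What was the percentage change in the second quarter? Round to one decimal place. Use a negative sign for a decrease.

After the first quarter: €2,973.08 × 0.8 = €2378.464.
Second-quarter multiplier: €2,866.05 ÷ €2378.464 ≈ 1.205.
That is a change of 20.5%.

20.5%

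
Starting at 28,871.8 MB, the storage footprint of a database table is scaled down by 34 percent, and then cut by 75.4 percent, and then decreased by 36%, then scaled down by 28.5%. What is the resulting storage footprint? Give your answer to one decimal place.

2,145.1 MB

34% decrease: 28,871.8 × 0.66 = 19055.388.
75.4% decrease: 19055.388 × 0.246 = 4687.625448.
After the 36% decrease: 4687.625448 × 0.64 = 3000.08028672.
28.5% decrease: 3000.08028672 × 0.715 = 2145.0574050048 ≈ 2,145.1.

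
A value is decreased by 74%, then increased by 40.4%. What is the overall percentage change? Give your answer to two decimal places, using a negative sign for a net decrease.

A 74% decrease multiplies by 0.26.
Then a 40.4% increase: 0.26 × 1.404 = 0.36504.
Overall factor 0.36504, i.e. -63.50%.

-63.50%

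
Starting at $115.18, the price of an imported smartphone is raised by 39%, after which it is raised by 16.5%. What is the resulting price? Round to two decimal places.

Each change multiplies by a factor: 1.39 × 1.165 = 1.61935.
$115.18 × 1.61935 = $186.516733 ≈ $186.52.

$186.52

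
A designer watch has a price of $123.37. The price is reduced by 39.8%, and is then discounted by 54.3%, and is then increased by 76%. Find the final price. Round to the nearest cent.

$59.74

Apply the 39.8% decrease: $123.37 × 0.602 = $74.26874.
54.3% decrease: $74.26874 × 0.457 = $33.94081418.
76% increase: $33.94081418 × 1.76 = $59.7358329568 ≈ $59.74.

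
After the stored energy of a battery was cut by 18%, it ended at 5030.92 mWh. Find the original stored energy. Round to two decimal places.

6135.27 mWh

The overall multiplier applied was 0.82.
So the original stored energy was 5030.92 ÷ 0.82 ≈ 6135.27 mWh.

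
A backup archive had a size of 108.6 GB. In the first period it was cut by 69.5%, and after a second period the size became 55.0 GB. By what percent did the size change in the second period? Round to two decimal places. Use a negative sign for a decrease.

After the first period: 108.6 × 0.305 = 33.123.
Second-period multiplier: 55.0 ÷ 33.123 ≈ 1.660478.
That is a change of 66.05%.

66.05%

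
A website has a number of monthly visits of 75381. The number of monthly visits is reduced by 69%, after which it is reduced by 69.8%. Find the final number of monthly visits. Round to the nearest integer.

69% decrease: 75381 × 0.31 = 23368.11.
69.8% decrease: 23368.11 × 0.302 = 7057.16922 ≈ 7057.

7057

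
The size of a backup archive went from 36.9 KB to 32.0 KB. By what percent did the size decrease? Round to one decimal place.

13.3%

Change: 32.0 − 36.9 = -4.9.
Relative to the original: -4.9 ÷ 36.9 ≈ -13.3%.
So the size decreased by 13.3%.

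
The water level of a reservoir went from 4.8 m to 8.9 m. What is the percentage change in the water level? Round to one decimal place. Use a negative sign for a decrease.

Change: 8.9 − 4.8 = 4.1.
Relative to the original: 4.1 ÷ 4.8 ≈ 85.4%.

85.4%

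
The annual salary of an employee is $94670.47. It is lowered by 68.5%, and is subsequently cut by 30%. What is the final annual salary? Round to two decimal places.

$20874.84

After the 68.5% decrease: $94670.47 × 0.315 = $29821.19805.
30% decrease: $29821.19805 × 0.7 = $20874.838635 ≈ $20874.84.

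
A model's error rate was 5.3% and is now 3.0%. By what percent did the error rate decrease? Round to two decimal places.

The change is 3.0 − 5.3 = -2.3 percentage points.
Relative to the original 5.3%, that is -2.3 ÷ 5.3 ≈ -43.40%.
So the error rate fell by 43.40%.

43.40%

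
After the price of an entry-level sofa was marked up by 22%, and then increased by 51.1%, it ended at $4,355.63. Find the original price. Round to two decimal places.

Undoing the 51.1% increase: $4,355.63 ÷ 1.511 ≈ $2882.614163.
Undoing the 22% increase: $2882.614163 ÷ 1.22 ≈ $2,362.80.

$2,362.80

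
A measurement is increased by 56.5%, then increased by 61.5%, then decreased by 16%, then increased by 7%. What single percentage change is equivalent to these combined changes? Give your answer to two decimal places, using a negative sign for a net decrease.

The combined multiplier is 1.565 × 1.615 × 0.84 × 1.07 = 2.27169453.
That corresponds to an increase of 127.17%.

127.17%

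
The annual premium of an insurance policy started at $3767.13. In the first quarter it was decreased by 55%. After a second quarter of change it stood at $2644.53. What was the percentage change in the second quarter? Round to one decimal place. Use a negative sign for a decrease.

After the first quarter: $3767.13 × 0.45 = $1695.2085.
Second-quarter multiplier: $2644.53 ÷ $1695.2085 ≈ 1.56.
That is a change of 56.0%.

56.0%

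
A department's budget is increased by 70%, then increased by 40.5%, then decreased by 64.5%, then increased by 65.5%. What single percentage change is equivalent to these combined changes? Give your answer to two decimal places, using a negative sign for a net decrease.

40.33%

A 70% increase multiplies by 1.7.
Then a 40.5% increase: 1.7 × 1.405 = 2.3885.
Then a 64.5% decrease: 2.3885 × 0.355 = 0.8479175.
Then a 65.5% increase: 0.8479175 × 1.655 = 1.4033034625.
Overall factor 1.4033034625, i.e. 40.33%.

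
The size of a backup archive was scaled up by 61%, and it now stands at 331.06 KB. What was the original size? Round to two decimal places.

The overall multiplier applied was 1.61.
So the original size was 331.06 ÷ 1.61 ≈ 205.63 KB.

205.63 KB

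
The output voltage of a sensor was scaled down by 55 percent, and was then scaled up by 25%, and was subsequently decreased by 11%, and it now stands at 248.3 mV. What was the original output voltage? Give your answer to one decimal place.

The overall multiplier applied was 0.45 × 1.25 × 0.89 = 0.500625.
So the original output voltage was 248.3 ÷ 0.500625 ≈ 496.0 mV.

496.0 mV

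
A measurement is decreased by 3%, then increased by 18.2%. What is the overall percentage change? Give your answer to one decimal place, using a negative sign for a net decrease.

14.7%

The combined multiplier is 0.97 × 1.182 = 1.14654.
That corresponds to an increase of 14.7%.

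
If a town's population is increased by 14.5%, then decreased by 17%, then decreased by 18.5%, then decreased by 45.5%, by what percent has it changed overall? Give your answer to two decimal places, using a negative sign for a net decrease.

A 14.5% increase multiplies by 1.145.
Then a 17% decrease: 1.145 × 0.83 = 0.95035.
Then an 18.5% decrease: 0.95035 × 0.815 = 0.77453525.
Then a 45.5% decrease: 0.77453525 × 0.545 = 0.42212171125.
Overall factor 0.42212171125, i.e. -57.79%.

-57.79%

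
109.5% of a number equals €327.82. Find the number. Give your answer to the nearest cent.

€327.82 ÷ 1.095 ≈ €299.38.

€299.38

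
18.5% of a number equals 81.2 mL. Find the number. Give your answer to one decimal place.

81.2 mL ÷ 0.185 ≈ 438.9 mL.

438.9 mL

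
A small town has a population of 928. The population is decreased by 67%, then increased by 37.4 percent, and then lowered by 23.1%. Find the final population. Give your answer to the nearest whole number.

Apply the 67% decrease: 928 × 0.33 = 306.24.
Apply the 37.4% increase: 306.24 × 1.374 = 420.77376.
23.1% decrease: 420.77376 × 0.769 = 323.57502144 ≈ 324.

324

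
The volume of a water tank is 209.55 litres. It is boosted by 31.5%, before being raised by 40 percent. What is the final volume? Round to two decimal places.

385.78 litres

After the 31.5% increase: 209.55 × 1.315 = 275.55825.
40% increase: 275.55825 × 1.4 = 385.78155 ≈ 385.78.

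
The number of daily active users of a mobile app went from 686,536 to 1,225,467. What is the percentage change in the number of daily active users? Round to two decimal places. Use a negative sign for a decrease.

Change: 1,225,467 − 686,536 = 538,931.
Relative to the original: 538,931 ÷ 686,536 ≈ 78.50%.

78.50%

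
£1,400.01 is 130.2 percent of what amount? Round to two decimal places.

£1,075.28

£1,400.01 ÷ 1.302 ≈ £1,075.28.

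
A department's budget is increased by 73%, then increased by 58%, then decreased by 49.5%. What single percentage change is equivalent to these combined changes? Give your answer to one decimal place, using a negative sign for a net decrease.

38.0%

A 73% increase multiplies by 1.73.
Then a 58% increase: 1.73 × 1.58 = 2.7334.
Then a 49.5% decrease: 2.7334 × 0.505 = 1.380367.
Overall factor 1.380367, i.e. 38.0%.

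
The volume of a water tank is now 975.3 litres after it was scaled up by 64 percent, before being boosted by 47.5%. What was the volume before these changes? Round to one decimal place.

403.2 litres

Undoing the 47.5% increase: 975.3 ÷ 1.475 ≈ 661.220339.
Undoing the 64% increase: 661.220339 ÷ 1.64 ≈ 403.2 litres.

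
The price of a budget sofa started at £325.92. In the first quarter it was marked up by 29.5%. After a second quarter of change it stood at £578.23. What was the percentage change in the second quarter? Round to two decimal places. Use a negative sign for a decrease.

After the first quarter: £325.92 × 1.295 = £422.0664.
Second-quarter multiplier: £578.23 ÷ £422.0664 ≈ 1.369998.
That is a change of 37.00%.

37.00%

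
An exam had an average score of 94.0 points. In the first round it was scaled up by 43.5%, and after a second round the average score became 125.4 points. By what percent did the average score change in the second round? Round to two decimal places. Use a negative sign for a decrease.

After the first round: 94.0 × 1.435 = 134.89.
Second-round multiplier: 125.4 ÷ 134.89 ≈ 0.929646.
That is a change of -7.04%.

-7.04%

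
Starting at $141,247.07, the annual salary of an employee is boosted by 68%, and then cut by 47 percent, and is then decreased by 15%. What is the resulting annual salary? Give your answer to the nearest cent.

$106,901.43

After the 68% increase: $141,247.07 × 1.68 = $237295.0776.
After the 47% decrease: $237295.0776 × 0.53 = $125766.391128.
After the 15% decrease: $125766.391128 × 0.85 = $106901.4324588 ≈ $106,901.43.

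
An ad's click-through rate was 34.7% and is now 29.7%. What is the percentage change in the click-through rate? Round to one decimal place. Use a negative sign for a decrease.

The change is 29.7 − 34.7 = -5.0 percentage points.
Relative to the original 34.7%, that is -5.0 ÷ 34.7 ≈ -14.4%.

-14.4%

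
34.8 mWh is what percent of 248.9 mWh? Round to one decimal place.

34.8 mWh ÷ 248.9 mWh ≈ 14.0%.

14.0%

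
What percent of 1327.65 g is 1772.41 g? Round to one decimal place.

1772.41 g ÷ 1327.65 g ≈ 133.5%.

133.5%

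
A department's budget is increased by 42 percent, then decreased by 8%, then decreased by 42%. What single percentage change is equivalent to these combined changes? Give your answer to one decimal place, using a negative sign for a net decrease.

The combined multiplier is 1.42 × 0.92 × 0.58 = 0.757712.
That corresponds to a decrease of 24.2%.

-24.2%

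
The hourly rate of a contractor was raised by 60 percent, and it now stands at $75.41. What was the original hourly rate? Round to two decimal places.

$47.13

The overall multiplier applied was 1.6.
So the original hourly rate was $75.41 ÷ 1.6 ≈ $47.13.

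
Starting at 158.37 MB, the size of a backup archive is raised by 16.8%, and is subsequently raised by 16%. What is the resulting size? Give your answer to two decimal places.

Each change multiplies by a factor: 1.168 × 1.16 = 1.35488.
158.37 × 1.35488 = 214.5723456 ≈ 214.57.

214.57 MB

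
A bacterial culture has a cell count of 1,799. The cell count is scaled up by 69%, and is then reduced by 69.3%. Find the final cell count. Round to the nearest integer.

933

Each change multiplies by a factor: 1.69 × 0.307 = 0.51883.
1,799 × 0.51883 = 933.37517 ≈ 933.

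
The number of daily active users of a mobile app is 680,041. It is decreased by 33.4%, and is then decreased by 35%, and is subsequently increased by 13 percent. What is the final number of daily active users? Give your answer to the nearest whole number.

332,660

After the 33.4% decrease: 680,041 × 0.666 = 452907.306.
35% decrease: 452907.306 × 0.65 = 294389.7489.
After the 13% increase: 294389.7489 × 1.13 = 332660.416257 ≈ 332,660.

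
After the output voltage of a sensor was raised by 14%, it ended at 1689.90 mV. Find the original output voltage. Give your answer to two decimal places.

The overall multiplier applied was 1.14.
So the original output voltage was 1689.90 ÷ 1.14 ≈ 1482.37 mV.

1482.37 mV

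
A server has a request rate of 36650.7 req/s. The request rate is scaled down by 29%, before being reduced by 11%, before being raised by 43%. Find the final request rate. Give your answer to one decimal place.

33118.2 req/s

29% decrease: 36650.7 × 0.71 = 26021.997.
Apply the 11% decrease: 26021.997 × 0.89 = 23159.57733.
43% increase: 23159.57733 × 1.43 = 33118.1955819 ≈ 33118.2.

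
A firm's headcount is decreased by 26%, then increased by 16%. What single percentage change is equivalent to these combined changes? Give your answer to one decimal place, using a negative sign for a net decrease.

-14.2%

A 26% decrease multiplies by 0.74.
Then a 16% increase: 0.74 × 1.16 = 0.8584.
Overall factor 0.8584, i.e. -14.2%.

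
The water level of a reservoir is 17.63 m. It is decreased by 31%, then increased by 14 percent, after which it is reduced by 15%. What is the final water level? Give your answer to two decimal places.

11.79 m

After the 31% decrease: 17.63 × 0.69 = 12.1647.
Apply the 14% increase: 12.1647 × 1.14 = 13.867758.
Apply the 15% decrease: 13.867758 × 0.85 = 11.7875943 ≈ 11.79.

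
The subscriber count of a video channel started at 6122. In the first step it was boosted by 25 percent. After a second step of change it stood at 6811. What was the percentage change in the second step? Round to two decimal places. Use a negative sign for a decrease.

After the first step: 6122 × 1.25 = 7652.5.
Second-step multiplier: 6811 ÷ 7652.5 ≈ 0.890036.
That is a change of -11.00%.

-11.00%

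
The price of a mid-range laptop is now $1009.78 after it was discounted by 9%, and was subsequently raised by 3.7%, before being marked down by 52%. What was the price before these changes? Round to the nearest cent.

Undoing the 52% decrease: $1009.78 ÷ 0.48 ≈ $2103.708333.
Undoing the 3.7% increase: $2103.708333 ÷ 1.037 ≈ $2028.648344.
Undoing the 9% decrease: $2028.648344 ÷ 0.91 ≈ $2229.28.

$2229.28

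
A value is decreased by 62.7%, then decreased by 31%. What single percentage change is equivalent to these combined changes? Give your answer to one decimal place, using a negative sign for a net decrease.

A 62.7% decrease multiplies by 0.373.
Then a 31% decrease: 0.373 × 0.69 = 0.25737.
Overall factor 0.25737, i.e. -74.3%.

-74.3%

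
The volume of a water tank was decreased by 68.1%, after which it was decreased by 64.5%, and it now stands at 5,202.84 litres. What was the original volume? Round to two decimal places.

Undoing the 64.5% decrease: 5,202.84 ÷ 0.355 ≈ 14655.887324.
Undoing the 68.1% decrease: 14655.887324 ÷ 0.319 ≈ 45,943.22 litres.

45,943.22 litres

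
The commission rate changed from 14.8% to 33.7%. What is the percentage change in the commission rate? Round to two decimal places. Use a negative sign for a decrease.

127.70%

The change is 33.7 − 14.8 = 18.9 percentage points.
Relative to the original 14.8%, that is 18.9 ÷ 14.8 ≈ 127.70%.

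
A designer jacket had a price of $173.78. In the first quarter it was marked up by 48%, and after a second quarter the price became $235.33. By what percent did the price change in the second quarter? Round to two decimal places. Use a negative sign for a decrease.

After the first quarter: $173.78 × 1.48 = $257.1944.
Second-quarter multiplier: $235.33 ÷ $257.1944 ≈ 0.914989.
That is a change of -8.50%.

-8.50%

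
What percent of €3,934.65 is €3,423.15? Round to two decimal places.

€3,423.15 ÷ €3,934.65 ≈ 87.00%.

87.00%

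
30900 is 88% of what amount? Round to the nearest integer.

35114

30900 ÷ 0.88 ≈ 35114.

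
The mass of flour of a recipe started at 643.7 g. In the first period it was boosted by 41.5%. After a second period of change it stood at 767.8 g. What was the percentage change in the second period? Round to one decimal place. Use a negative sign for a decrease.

After the first period: 643.7 × 1.415 = 910.8355.
Second-period multiplier: 767.8 ÷ 910.8355 ≈ 0.84296.
That is a change of -15.7%.

-15.7%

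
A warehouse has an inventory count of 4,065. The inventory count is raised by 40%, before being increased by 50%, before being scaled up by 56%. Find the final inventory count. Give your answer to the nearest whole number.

Each change multiplies by a factor: 1.4 × 1.5 × 1.56 = 3.276.
4,065 × 3.276 = 13316.94 ≈ 13,317.

13,317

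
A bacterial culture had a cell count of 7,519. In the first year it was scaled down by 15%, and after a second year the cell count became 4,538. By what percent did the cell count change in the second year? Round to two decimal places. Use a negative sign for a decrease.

-29.00%

After the first year: 7,519 × 0.85 = 6391.15.
Second-year multiplier: 4,538 ÷ 6391.15 ≈ 0.710044.
That is a change of -29.00%.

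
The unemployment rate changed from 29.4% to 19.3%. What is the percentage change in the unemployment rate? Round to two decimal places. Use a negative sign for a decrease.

The change is 19.3 − 29.4 = -10.1 percentage points.
Relative to the original 29.4%, that is -10.1 ÷ 29.4 ≈ -34.35%.

-34.35%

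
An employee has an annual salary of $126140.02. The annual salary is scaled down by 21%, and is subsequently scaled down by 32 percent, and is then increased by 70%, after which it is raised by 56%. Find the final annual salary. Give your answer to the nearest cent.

$179705.93

Each change multiplies by a factor: 0.79 × 0.68 × 1.7 × 1.56 = 1.4246544.
$126140.02 × 1.4246544 = $179705.934509088 ≈ $179705.93.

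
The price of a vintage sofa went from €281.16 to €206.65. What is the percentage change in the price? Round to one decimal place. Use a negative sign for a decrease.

-26.5%

Change: €206.65 − €281.16 = -€74.51.
Relative to the original: -€74.51 ÷ €281.16 ≈ -26.5%.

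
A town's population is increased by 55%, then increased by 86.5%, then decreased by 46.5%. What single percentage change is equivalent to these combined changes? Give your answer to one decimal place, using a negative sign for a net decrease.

54.7%

The combined multiplier is 1.55 × 1.865 × 0.535 = 1.54655125.
That corresponds to an increase of 54.7%.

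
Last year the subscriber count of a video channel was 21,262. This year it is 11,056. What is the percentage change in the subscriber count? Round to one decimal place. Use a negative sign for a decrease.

-48.0%

Change: 11,056 − 21,262 = -10,206.
Relative to the original: -10,206 ÷ 21,262 ≈ -48.0%.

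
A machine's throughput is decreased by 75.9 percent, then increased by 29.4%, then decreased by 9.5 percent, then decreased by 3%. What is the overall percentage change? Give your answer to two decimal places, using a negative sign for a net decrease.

A 75.9% decrease multiplies by 0.241.
Then a 29.4% increase: 0.241 × 1.294 = 0.311854.
Then a 9.5% decrease: 0.311854 × 0.905 = 0.28222787.
Then a 3% decrease: 0.28222787 × 0.97 = 0.2737610339.
Overall factor 0.2737610339, i.e. -72.62%.

-72.62%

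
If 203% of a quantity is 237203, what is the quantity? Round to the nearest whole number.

116849

237203 ÷ 2.03 ≈ 116849.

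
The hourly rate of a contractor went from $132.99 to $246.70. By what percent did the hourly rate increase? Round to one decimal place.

85.5%

Change: $246.70 − $132.99 = $113.71.
Relative to the original: $113.71 ÷ $132.99 ≈ 85.5%.
So the hourly rate increased by 85.5%.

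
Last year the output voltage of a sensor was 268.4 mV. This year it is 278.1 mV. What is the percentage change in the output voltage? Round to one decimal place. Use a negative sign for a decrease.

3.6%

Change: 278.1 − 268.4 = 9.7.
Relative to the original: 9.7 ÷ 268.4 ≈ 3.6%.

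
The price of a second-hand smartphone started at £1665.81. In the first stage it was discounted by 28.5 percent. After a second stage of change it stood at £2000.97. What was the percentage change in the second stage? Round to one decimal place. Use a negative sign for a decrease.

68.0%

After the first stage: £1665.81 × 0.715 = £1191.05415.
Second-stage multiplier: £2000.97 ÷ £1191.05415 ≈ 1.68.
That is a change of 68.0%.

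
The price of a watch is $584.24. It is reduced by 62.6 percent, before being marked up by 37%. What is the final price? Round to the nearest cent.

$299.35

Each change multiplies by a factor: 0.374 × 1.37 = 0.51238.
$584.24 × 0.51238 = $299.3528912 ≈ $299.35.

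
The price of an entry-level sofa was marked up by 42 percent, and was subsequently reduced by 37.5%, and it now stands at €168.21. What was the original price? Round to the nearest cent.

Undoing the 37.5% decrease: €168.21 ÷ 0.625 = €269.136.
Undoing the 42% increase: €269.136 ÷ 1.42 ≈ €189.53.

€189.53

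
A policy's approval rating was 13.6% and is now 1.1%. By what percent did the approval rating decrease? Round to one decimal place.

The change is 1.1 − 13.6 = -12.5 percentage points.
Relative to the original 13.6%, that is -12.5 ÷ 13.6 ≈ -91.9%.
So the approval rating fell by 91.9%.

91.9%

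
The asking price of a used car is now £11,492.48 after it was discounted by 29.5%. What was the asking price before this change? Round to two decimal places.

The overall multiplier applied was 0.705.
So the original asking price was £11,492.48 ÷ 0.705 ≈ £16,301.39.

£16,301.39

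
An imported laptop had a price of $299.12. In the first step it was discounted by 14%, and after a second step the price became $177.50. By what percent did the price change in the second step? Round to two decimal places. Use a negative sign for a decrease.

After the first step: $299.12 × 0.86 = $257.2432.
Second-step multiplier: $177.50 ÷ $257.2432 ≈ 0.690009.
That is a change of -31.00%.

-31.00%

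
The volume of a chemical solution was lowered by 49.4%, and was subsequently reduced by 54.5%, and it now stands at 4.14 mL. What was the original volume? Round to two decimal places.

Undoing the 54.5% decrease: 4.14 ÷ 0.455 ≈ 9.098901.
Undoing the 49.4% decrease: 9.098901 ÷ 0.506 ≈ 17.98 mL.

17.98 mL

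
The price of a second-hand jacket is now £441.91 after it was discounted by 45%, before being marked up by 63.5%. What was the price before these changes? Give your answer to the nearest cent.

£491.42

Undoing the 63.5% increase: £441.91 ÷ 1.635 ≈ £270.281346.
Undoing the 45% decrease: £270.281346 ÷ 0.55 ≈ £491.42.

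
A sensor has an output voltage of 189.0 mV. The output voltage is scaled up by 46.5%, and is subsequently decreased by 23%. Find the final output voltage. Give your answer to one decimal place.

46.5% increase: 189.0 × 1.465 = 276.885.
Apply the 23% decrease: 276.885 × 0.77 = 213.20145 ≈ 213.2.

213.2 mV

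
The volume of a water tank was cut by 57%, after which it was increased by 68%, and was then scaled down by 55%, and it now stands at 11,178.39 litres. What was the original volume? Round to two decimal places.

The overall multiplier applied was 0.43 × 1.68 × 0.45 = 0.32508.
So the original volume was 11,178.39 ÷ 0.32508 ≈ 34,386.58 litres.

34,386.58 litres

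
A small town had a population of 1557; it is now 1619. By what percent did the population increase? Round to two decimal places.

Change: 1619 − 1557 = 62.
Relative to the original: 62 ÷ 1557 ≈ 3.98%.
So the population increased by 3.98%.

3.98%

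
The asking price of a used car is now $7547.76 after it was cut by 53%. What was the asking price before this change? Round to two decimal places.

The overall multiplier applied was 0.47.
So the original asking price was $7547.76 ÷ 0.47 ≈ $16059.06.

$16059.06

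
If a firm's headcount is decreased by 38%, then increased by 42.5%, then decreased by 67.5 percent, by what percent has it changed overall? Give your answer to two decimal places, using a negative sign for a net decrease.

-71.29%

A 38% decrease multiplies by 0.62.
Then a 42.5% increase: 0.62 × 1.425 = 0.8835.
Then a 67.5% decrease: 0.8835 × 0.325 = 0.2871375.
Overall factor 0.2871375, i.e. -71.29%.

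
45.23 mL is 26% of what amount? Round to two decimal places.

173.96 mL

45.23 mL ÷ 0.26 ≈ 173.96 mL.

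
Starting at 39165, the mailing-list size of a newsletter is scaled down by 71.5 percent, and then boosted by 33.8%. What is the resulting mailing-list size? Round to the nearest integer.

Each change multiplies by a factor: 0.285 × 1.338 = 0.38133.
39165 × 0.38133 = 14934.78945 ≈ 14935.

14935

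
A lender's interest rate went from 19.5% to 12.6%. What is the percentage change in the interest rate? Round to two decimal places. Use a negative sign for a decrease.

-35.38%

The change is 12.6 − 19.5 = -6.9 percentage points.
Relative to the original 19.5%, that is -6.9 ÷ 19.5 ≈ -35.38%.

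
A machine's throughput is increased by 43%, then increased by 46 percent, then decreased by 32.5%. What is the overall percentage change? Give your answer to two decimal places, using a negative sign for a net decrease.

A 43% increase multiplies by 1.43.
Then a 46% increase: 1.43 × 1.46 = 2.0878.
Then a 32.5% decrease: 2.0878 × 0.675 = 1.409265.
Overall factor 1.409265, i.e. 40.93%.

40.93%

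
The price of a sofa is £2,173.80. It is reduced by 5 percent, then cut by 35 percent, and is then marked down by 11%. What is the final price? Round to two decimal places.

£1,194.67

Each change multiplies by a factor: 0.95 × 0.65 × 0.89 = 0.549575.
£2,173.80 × 0.549575 = £1194.666135 ≈ £1,194.67.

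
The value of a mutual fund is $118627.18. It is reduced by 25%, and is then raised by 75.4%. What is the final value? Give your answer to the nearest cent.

$156054.06

After the 25% decrease: $118627.18 × 0.75 = $88970.385.
75.4% increase: $88970.385 × 1.754 = $156054.05529 ≈ $156054.06.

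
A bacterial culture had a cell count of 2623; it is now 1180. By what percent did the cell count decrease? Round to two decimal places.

Change: 1180 − 2623 = -1443.
Relative to the original: -1443 ÷ 2623 ≈ -55.01%.
So the cell count decreased by 55.01%.

55.01%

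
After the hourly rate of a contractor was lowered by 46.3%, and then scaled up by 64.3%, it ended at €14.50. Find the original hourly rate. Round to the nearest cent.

€16.43

The overall multiplier applied was 0.537 × 1.643 = 0.882291.
So the original hourly rate was €14.50 ÷ 0.882291 ≈ €16.43.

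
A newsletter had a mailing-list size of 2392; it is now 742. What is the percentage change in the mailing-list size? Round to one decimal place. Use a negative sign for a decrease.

Change: 742 − 2392 = -1650.
Relative to the original: -1650 ÷ 2392 ≈ -69.0%.

-69.0%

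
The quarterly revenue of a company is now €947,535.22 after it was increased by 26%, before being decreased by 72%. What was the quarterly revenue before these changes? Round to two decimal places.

The overall multiplier applied was 1.26 × 0.28 = 0.3528.
So the original quarterly revenue was €947,535.22 ÷ 0.3528 ≈ €2,685,757.43.

€2,685,757.43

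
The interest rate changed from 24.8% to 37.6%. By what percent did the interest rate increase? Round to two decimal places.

The change is 37.6 − 24.8 = 12.8 percentage points.
Relative to the original 24.8%, that is 12.8 ÷ 24.8 ≈ 51.61%.
So the interest rate rose by 51.61%.

51.61%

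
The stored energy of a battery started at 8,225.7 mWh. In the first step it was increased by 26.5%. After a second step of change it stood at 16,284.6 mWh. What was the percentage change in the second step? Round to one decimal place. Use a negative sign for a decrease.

After the first step: 8,225.7 × 1.265 = 10405.5105.
Second-step multiplier: 16,284.6 ÷ 10405.5105 ≈ 1.565.
That is a change of 56.5%.

56.5%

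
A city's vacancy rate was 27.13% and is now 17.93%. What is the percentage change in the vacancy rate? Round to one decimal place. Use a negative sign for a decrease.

-33.9%

The change is 17.93 − 27.13 = -9.20 percentage points.
Relative to the original 27.13%, that is -9.20 ÷ 27.13 ≈ -33.9%.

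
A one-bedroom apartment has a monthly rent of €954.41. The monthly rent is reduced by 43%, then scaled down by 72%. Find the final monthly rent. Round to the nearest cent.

Apply the 43% decrease: €954.41 × 0.57 = €544.0137.
72% decrease: €544.0137 × 0.28 = €152.323836 ≈ €152.32.

€152.32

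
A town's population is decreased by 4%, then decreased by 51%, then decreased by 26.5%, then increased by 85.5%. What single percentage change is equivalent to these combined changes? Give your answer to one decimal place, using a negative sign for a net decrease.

The combined multiplier is 0.96 × 0.49 × 0.735 × 1.855 = 0.64135512.
That corresponds to a decrease of 35.9%.

-35.9%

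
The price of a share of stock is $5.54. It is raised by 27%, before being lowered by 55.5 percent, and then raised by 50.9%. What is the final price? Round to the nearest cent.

$4.72

Each change multiplies by a factor: 1.27 × 0.445 × 1.509 = 0.85281135.
$5.54 × 0.85281135 = $4.724574879 ≈ $4.72.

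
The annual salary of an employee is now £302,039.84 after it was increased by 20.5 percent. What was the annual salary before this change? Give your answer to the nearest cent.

The overall multiplier applied was 1.205.
So the original annual salary was £302,039.84 ÷ 1.205 ≈ £250,655.47.

£250,655.47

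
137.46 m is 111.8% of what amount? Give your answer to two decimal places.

122.95 m

137.46 m ÷ 1.118 ≈ 122.95 m.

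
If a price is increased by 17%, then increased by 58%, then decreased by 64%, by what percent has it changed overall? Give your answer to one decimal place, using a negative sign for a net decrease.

-33.5%

A 17% increase multiplies by 1.17.
Then a 58% increase: 1.17 × 1.58 = 1.8486.
Then a 64% decrease: 1.8486 × 0.36 = 0.665496.
Overall factor 0.665496, i.e. -33.5%.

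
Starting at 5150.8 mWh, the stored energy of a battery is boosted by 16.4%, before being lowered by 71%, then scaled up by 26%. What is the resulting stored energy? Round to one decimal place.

2190.8 mWh

Apply the 16.4% increase: 5150.8 × 1.164 = 5995.5312.
After the 71% decrease: 5995.5312 × 0.29 = 1738.704048.
Apply the 26% increase: 1738.704048 × 1.26 = 2190.76710048 ≈ 2190.8.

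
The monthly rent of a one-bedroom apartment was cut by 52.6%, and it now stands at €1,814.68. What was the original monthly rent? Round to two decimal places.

€3,828.44

The overall multiplier applied was 0.474.
So the original monthly rent was €1,814.68 ÷ 0.474 ≈ €3,828.44.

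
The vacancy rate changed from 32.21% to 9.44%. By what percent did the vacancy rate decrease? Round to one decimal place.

The change is 9.44 − 32.21 = -22.77 percentage points.
Relative to the original 32.21%, that is -22.77 ÷ 32.21 ≈ -70.7%.
So the vacancy rate fell by 70.7%.

70.7%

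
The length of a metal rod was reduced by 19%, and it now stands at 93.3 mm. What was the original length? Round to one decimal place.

115.2 mm

The overall multiplier applied was 0.81.
So the original length was 93.3 ÷ 0.81 ≈ 115.2 mm.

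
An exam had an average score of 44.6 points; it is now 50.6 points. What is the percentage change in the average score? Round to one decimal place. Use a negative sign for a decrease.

13.5%

Change: 50.6 − 44.6 = 6.0.
Relative to the original: 6.0 ÷ 44.6 ≈ 13.5%.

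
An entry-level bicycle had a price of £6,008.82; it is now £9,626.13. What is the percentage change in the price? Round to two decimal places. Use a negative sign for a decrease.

Change: £9,626.13 − £6,008.82 = £3,617.31.
Relative to the original: £3,617.31 ÷ £6,008.82 ≈ 60.20%.

60.20%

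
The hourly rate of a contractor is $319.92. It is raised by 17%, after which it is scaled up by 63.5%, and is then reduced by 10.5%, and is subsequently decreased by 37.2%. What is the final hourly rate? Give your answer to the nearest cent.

$343.98

17% increase: $319.92 × 1.17 = $374.3064.
63.5% increase: $374.3064 × 1.635 = $611.990964.
After the 10.5% decrease: $611.990964 × 0.895 = $547.73191278.
Apply the 37.2% decrease: $547.73191278 × 0.628 = $343.97564122584 ≈ $343.98.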